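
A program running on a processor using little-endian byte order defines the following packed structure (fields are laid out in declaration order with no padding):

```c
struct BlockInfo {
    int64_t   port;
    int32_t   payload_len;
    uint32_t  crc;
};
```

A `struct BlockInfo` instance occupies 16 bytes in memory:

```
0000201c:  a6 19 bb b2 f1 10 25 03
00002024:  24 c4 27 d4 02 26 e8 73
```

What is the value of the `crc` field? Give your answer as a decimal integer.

1944593922

`crc` follows `port` (8 B), `payload_len` (4 B), so it starts at offset 8 + 4 = 12 and occupies 4 bytes.
Bytes at offsets 12..15: 02 26 E8 73.
Little-endian: lowest address holds the least-significant byte.
Reassemble most-significant byte first: 73 E8 26 02 → 0x73E82602.
0x73E82602 = 1944593922.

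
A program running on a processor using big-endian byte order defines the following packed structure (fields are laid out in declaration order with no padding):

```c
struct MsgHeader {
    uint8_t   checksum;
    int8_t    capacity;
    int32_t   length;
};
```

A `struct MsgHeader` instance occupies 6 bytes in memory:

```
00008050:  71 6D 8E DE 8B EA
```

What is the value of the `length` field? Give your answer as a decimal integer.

-1898017814

`length` follows `checksum` (1 B), `capacity` (1 B), so it starts at offset 1 + 1 = 2 and occupies 4 bytes.
Bytes at offsets 2..5: 8E DE 8B EA.
Big-endian stores the most-significant byte at the lowest address.
The bytes are already most-significant first: 0x8EDE8BEA.
Top bit is set, so as a signed 32-bit value this is 0x8EDE8BEA − 2^32 = -1898017814.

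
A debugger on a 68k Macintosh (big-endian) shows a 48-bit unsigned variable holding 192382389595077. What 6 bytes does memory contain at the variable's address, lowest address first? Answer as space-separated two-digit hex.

AE F8 83 FE 2B C5

192382389595077 in hexadecimal, padded to 48 bits, is 0xAEF883FE2BC5.
Split into bytes (most-significant first): AE F8 83 FE 2B C5.
Big-endian: lowest address holds the most-significant byte.
So the memory order matches the most-significant-first order: AE F8 83 FE 2B C5.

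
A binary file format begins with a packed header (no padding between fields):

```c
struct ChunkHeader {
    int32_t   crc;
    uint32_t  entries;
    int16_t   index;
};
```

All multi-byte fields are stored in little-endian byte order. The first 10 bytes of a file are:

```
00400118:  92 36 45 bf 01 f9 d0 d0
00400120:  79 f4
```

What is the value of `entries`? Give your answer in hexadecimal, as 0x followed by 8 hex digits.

`entries` follows `crc` (4 bytes), so it starts at byte offset 4 and occupies 4 bytes.
Bytes at offsets 4..7: 01 F9 D0 D0.
Little-endian stores the least-significant byte at the lowest address.
Reassemble most-significant byte first: D0 D0 F9 01 → 0xD0D0F901.

0xD0D0F901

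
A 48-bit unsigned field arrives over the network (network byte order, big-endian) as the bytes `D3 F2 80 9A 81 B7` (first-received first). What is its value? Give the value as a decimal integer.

233038493155767

Big-endian: lowest address holds the most-significant byte.
The bytes are already most-significant first: 0xD3F2809A81B7.
0xD3F2809A81B7 = 233038493155767.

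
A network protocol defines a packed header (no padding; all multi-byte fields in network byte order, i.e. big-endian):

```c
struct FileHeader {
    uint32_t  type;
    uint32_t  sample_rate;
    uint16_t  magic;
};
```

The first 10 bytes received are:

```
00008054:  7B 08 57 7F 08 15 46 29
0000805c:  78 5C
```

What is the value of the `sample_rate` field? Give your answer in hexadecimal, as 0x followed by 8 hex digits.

`sample_rate` follows `type` (4 bytes), so it starts at byte offset 4 and occupies 4 bytes.
Bytes at offsets 4..7: 08 15 46 29.
In big-endian order the high byte comes first in memory.
The bytes are already most-significant first: 0x08154629.

0x08154629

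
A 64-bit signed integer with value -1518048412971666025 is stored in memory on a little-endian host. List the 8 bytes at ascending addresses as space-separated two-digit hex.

97 75 FA E8 02 CF EE EA

Two's complement of -1518048412971666025 in 64 bits: 1518048412971666025 = 0x151130FD17058A69; invert → 0xEAEECF02E8FA7596; add 1 → 0xEAEECF02E8FA7597.
Split into bytes (most-significant first): EA EE CF 02 E8 FA 75 97.
Little-endian: lowest address holds the least-significant byte.
So at ascending addresses the bytes are 97 75 FA E8 02 CF EE EA.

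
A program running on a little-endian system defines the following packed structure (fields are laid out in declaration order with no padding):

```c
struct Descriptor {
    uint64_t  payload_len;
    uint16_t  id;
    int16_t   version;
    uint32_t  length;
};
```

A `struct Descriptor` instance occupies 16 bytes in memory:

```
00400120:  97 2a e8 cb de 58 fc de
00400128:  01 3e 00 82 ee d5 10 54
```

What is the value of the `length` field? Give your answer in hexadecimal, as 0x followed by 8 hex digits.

0x5410D5EE

`length` follows `payload_len` (8 B), `id` (2 B), `version` (2 B), so it starts at offset 8 + 2 + 2 = 12 and occupies 4 bytes.
Bytes at offsets 12..15: EE D5 10 54.
In little-endian order the low byte comes first in memory.
Reassemble most-significant byte first: 54 10 D5 EE → 0x5410D5EE.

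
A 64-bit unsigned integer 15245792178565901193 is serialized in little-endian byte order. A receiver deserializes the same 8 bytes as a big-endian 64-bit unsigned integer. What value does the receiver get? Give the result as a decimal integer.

15245792178565901193 in 64-bit hexadecimal is 0xD393EF35F2D96B89.
Stored little-endian, the bytes at ascending addresses are 89 6B D9 F2 35 EF 93 D3.
Read back as big-endian, the last byte is least significant, giving 0x896BD9F235EF93D3.
0x896BD9F235EF93D3 = 9902247840014373843.

9902247840014373843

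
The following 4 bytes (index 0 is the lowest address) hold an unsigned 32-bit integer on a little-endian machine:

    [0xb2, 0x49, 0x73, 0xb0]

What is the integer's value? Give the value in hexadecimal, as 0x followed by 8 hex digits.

Little-endian stores the least-significant byte at the lowest address.
Reassemble most-significant byte first: B0 73 49 B2 → 0xB07349B2.

0xB07349B2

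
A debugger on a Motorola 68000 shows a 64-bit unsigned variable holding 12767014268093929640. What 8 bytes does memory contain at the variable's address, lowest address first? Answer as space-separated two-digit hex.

12767014268093929640 in hexadecimal, padded to 64 bits, is 0xB12D8BD5941518A8.
Split into bytes (most-significant first): B1 2D 8B D5 94 15 18 A8.
Big-endian: lowest address holds the most-significant byte.
So the memory order matches the most-significant-first order: B1 2D 8B D5 94 15 18 A8.

B1 2D 8B D5 94 15 18 A8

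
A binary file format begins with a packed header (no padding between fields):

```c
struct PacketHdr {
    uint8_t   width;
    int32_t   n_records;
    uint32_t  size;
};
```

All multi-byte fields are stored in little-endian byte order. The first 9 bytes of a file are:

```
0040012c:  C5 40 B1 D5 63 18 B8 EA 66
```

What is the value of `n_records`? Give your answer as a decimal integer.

1674948928

`n_records` follows `width` (1 byte), so it starts at byte offset 1 and occupies 4 bytes.
Bytes at offsets 1..4: 40 B1 D5 63.
Little-endian: lowest address holds the least-significant byte.
Reassemble most-significant byte first: 63 D5 B1 40 → 0x63D5B140.
0x63D5B140 = 1674948928.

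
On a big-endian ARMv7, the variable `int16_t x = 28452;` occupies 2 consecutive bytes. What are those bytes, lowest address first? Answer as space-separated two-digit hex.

6F 24

28452 in hexadecimal, padded to 16 bits, is 0x6F24.
Split into bytes (most-significant first): 6F 24.
In big-endian order the high byte comes first in memory.
So the memory order matches the most-significant-first order: 6F 24.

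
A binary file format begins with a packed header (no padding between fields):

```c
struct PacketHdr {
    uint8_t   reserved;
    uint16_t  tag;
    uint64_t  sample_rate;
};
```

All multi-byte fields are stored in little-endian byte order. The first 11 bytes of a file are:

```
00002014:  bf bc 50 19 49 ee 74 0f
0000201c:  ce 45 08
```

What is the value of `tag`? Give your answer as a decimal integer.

`tag` follows `reserved` (1 byte), so it starts at byte offset 1 and occupies 2 bytes.
Bytes at offsets 1..2: BC 50.
Little-endian: lowest address holds the least-significant byte.
Reassemble most-significant byte first: 50 BC → 0x50BC.
0x50BC = 20668.

20668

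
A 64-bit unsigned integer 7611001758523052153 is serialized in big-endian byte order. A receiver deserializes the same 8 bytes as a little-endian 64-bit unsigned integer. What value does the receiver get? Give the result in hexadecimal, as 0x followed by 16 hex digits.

0x79D0A349C6B59F69

7611001758523052153 in 64-bit hexadecimal is 0x699FB5C649A3D079.
Stored big-endian, the bytes at ascending addresses are 69 9F B5 C6 49 A3 D0 79.
Read back as little-endian, the first byte is least significant, giving 0x79D0A349C6B59F69.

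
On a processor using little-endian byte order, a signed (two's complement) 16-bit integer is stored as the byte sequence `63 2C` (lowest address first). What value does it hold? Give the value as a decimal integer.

11363

In little-endian order the low byte comes first in memory.
Reassemble most-significant byte first: 2C 63 → 0x2C63.
0x2C63 = 11363.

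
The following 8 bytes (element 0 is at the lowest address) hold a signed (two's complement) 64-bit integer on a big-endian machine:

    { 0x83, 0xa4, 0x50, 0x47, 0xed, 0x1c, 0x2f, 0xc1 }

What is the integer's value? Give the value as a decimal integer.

-8960949088709496895

In big-endian order the high byte comes first in memory.
The bytes are already most-significant first: 0x83A45047ED1C2FC1.
Top bit is set, so as a signed 64-bit value this is 0x83A45047ED1C2FC1 − 2^64 = -8960949088709496895.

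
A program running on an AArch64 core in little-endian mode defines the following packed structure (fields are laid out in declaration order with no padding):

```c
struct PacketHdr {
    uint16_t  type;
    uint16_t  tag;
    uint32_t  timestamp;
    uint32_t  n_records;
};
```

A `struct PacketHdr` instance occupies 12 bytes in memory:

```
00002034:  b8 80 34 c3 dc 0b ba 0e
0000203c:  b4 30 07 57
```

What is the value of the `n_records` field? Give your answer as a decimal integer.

`n_records` follows `type` (2 B), `tag` (2 B), `timestamp` (4 B), so it starts at offset 2 + 2 + 4 = 8 and occupies 4 bytes.
Bytes at offsets 8..11: B4 30 07 57.
Little-endian stores the least-significant byte at the lowest address.
Reassemble most-significant byte first: 57 07 30 B4 → 0x570730B4.
0x570730B4 = 1460089012.

1460089012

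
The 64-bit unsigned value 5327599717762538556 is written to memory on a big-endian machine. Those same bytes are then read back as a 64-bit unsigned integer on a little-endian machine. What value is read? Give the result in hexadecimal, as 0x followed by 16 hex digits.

5327599717762538556 in 64-bit hexadecimal is 0x49EF6FB76AB51C3C.
Stored big-endian, the bytes at ascending addresses are 49 EF 6F B7 6A B5 1C 3C.
Read back as little-endian, the first byte is least significant, giving 0x3C1CB56AB76FEF49.

0x3C1CB56AB76FEF49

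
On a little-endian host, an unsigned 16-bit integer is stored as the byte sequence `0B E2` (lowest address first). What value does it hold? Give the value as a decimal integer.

In little-endian order the low byte comes first in memory.
Reassemble most-significant byte first: E2 0B → 0xE20B.
0xE20B = 57867.

57867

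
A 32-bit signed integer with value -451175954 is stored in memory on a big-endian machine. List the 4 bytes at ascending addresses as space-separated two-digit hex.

Two's complement of -451175954 in 32 bits: 451175954 = 0x1AE46612; invert → 0xE51B99ED; add 1 → 0xE51B99EE.
Split into bytes (most-significant first): E5 1B 99 EE.
In big-endian order the high byte comes first in memory.
So the memory order matches the most-significant-first order: E5 1B 99 EE.

E5 1B 99 EE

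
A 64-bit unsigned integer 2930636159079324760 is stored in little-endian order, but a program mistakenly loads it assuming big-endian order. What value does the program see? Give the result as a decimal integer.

6385213920859564840

2930636159079324760 in 64-bit hexadecimal is 0x28ABB60F3BD69C58.
Stored little-endian, the bytes at ascending addresses are 58 9C D6 3B 0F B6 AB 28.
Read back as big-endian, the last byte is least significant, giving 0x589CD63B0FB6AB28.
0x589CD63B0FB6AB28 = 6385213920859564840.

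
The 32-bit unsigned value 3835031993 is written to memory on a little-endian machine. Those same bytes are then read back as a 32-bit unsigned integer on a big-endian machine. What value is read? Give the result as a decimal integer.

3119617508

3835031993 in 32-bit hexadecimal is 0xE495F1B9.
Stored little-endian, the bytes at ascending addresses are B9 F1 95 E4.
Read back as big-endian, the last byte is least significant, giving 0xB9F195E4.
0xB9F195E4 = 3119617508.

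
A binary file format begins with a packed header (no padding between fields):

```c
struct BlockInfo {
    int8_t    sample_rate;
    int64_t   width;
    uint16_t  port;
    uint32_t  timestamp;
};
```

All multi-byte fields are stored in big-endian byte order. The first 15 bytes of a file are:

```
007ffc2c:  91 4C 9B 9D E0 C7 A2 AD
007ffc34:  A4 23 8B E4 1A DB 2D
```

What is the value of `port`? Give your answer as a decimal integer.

9099

`port` follows `sample_rate` (1 B), `width` (8 B), so it starts at offset 1 + 8 = 9 and occupies 2 bytes.
Bytes at offsets 9..10: 23 8B.
Big-endian stores the most-significant byte at the lowest address.
The bytes are already most-significant first: 0x238B.
0x238B = 9099.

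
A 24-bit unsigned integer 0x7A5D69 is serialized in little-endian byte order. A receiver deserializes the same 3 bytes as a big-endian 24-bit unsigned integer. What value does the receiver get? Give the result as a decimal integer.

6905210

Stored little-endian, the bytes at ascending addresses are 69 5D 7A.
Read back as big-endian, the last byte is least significant, giving 0x695D7A.
0x695D7A = 6905210.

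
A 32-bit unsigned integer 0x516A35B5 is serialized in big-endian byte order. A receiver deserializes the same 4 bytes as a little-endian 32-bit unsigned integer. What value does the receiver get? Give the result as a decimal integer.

3040176721

Stored big-endian, the bytes at ascending addresses are 51 6A 35 B5.
Read back as little-endian, the first byte is least significant, giving 0xB5356A51.
0xB5356A51 = 3040176721.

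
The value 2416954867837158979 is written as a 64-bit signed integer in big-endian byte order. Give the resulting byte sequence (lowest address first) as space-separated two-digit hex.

21 8A BF A5 8F 95 C6 43

2416954867837158979 in hexadecimal, padded to 64 bits, is 0x218ABFA58F95C643.
Split into bytes (most-significant first): 21 8A BF A5 8F 95 C6 43.
Big-endian: lowest address holds the most-significant byte.
So the memory order matches the most-significant-first order: 21 8A BF A5 8F 95 C6 43.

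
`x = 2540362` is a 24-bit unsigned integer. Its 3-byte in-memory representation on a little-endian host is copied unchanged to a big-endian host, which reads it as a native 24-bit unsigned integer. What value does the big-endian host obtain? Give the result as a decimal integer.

4899622

2540362 in 24-bit hexadecimal is 0x26C34A.
Stored little-endian, the bytes at ascending addresses are 4A C3 26.
Read back as big-endian, the last byte is least significant, giving 0x4AC326.
0x4AC326 = 4899622.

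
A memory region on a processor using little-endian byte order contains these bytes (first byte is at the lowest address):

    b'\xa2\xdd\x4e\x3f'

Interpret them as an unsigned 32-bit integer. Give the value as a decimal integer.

1062133154

In little-endian order the low byte comes first in memory.
Reassemble most-significant byte first: 3F 4E DD A2 → 0x3F4EDDA2.
0x3F4EDDA2 = 1062133154.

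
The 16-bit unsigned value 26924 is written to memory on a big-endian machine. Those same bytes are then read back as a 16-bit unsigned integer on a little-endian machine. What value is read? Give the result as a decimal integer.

11369

26924 in 16-bit hexadecimal is 0x692C.
Stored big-endian, the bytes at ascending addresses are 69 2C.
Read back as little-endian, the first byte is least significant, giving 0x2C69.
0x2C69 = 11369.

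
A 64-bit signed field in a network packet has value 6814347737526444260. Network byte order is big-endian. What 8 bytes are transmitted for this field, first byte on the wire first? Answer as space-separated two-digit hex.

6814347737526444260 in hexadecimal, padded to 64 bits, is 0x5E916D29CF4020E4.
Split into bytes (most-significant first): 5E 91 6D 29 CF 40 20 E4.
Big-endian: lowest address holds the most-significant byte.
So the memory order matches the most-significant-first order: 5E 91 6D 29 CF 40 20 E4.

5E 91 6D 29 CF 40 20 E4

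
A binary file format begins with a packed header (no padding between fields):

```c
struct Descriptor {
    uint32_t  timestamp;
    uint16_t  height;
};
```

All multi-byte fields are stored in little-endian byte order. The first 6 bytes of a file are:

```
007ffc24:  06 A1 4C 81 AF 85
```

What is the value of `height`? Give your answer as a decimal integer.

`height` follows `timestamp` (4 bytes), so it starts at byte offset 4 and occupies 2 bytes.
Bytes at offsets 4..5: AF 85.
In little-endian order the low byte comes first in memory.
Reassemble most-significant byte first: 85 AF → 0x85AF.
0x85AF = 34223.

34223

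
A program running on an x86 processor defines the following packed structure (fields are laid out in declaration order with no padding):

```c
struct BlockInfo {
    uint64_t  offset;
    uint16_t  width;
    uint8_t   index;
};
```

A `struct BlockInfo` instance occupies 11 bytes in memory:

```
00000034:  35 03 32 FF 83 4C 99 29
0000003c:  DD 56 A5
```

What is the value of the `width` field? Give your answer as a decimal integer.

22237

`width` follows `offset` (8 bytes), so it starts at byte offset 8 and occupies 2 bytes.
Bytes at offsets 8..9: DD 56.
In little-endian order the low byte comes first in memory.
Reassemble most-significant byte first: 56 DD → 0x56DD.
0x56DD = 22237.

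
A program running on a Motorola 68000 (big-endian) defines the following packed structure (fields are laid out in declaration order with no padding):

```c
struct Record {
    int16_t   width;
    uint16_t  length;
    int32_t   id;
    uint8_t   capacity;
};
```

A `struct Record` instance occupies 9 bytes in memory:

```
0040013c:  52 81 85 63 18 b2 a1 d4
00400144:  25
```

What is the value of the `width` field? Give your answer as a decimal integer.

`width` is the first field, at byte offset 0, occupying 2 bytes.
Bytes at offsets 0..1: 52 81.
Big-endian stores the most-significant byte at the lowest address.
The bytes are already most-significant first: 0x5281.
0x5281 = 21121.

21121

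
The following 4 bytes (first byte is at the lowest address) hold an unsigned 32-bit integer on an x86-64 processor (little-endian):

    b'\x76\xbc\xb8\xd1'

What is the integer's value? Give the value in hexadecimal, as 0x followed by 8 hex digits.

0xD1B8BC76

In little-endian order the low byte comes first in memory.
Reassemble most-significant byte first: D1 B8 BC 76 → 0xD1B8BC76.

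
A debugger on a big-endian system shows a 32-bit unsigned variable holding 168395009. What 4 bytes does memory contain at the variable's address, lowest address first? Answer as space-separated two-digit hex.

168395009 in hexadecimal, padded to 32 bits, is 0x0A098101.
Split into bytes (most-significant first): 0A 09 81 01.
Big-endian stores the most-significant byte at the lowest address.
So the memory order matches the most-significant-first order: 0A 09 81 01.

0A 09 81 01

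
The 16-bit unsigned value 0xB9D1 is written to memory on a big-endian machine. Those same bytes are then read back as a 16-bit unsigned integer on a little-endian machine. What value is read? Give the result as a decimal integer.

Stored big-endian, the bytes at ascending addresses are B9 D1.
Read back as little-endian, the first byte is least significant, giving 0xD1B9.
0xD1B9 = 53689.

53689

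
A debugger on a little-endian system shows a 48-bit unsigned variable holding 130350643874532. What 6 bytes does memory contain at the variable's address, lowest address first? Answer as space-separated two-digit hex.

130350643874532 in hexadecimal, padded to 48 bits, is 0x768D9FD30AE4.
Split into bytes (most-significant first): 76 8D 9F D3 0A E4.
In little-endian order the low byte comes first in memory.
So at ascending addresses the bytes are E4 0A D3 9F 8D 76.

E4 0A D3 9F 8D 76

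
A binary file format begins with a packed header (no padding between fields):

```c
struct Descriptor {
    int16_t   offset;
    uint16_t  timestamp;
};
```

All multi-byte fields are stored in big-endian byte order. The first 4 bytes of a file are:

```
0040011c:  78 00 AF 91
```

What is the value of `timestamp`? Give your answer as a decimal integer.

`timestamp` follows `offset` (2 bytes), so it starts at byte offset 2 and occupies 2 bytes.
Bytes at offsets 2..3: AF 91.
Big-endian stores the most-significant byte at the lowest address.
The bytes are already most-significant first: 0xAF91.
0xAF91 = 44945.

44945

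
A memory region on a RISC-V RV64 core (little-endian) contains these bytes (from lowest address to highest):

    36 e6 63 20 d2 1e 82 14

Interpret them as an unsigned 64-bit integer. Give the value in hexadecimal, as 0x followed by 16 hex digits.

Little-endian stores the least-significant byte at the lowest address.
Reassemble most-significant byte first: 14 82 1E D2 20 63 E6 36 → 0x14821ED22063E636.

0x14821ED22063E636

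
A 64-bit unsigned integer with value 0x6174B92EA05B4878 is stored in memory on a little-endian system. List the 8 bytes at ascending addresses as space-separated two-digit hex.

78 48 5B A0 2E B9 74 61

Split into bytes (most-significant first): 61 74 B9 2E A0 5B 48 78.
Little-endian: lowest address holds the least-significant byte.
So at ascending addresses the bytes are 78 48 5B A0 2E B9 74 61.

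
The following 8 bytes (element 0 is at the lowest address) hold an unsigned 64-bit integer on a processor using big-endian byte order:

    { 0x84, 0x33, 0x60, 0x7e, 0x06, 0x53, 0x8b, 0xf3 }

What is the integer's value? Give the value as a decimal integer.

9526063731207015411

In big-endian order the high byte comes first in memory.
The bytes are already most-significant first: 0x8433607E06538BF3.
0x8433607E06538BF3 = 9526063731207015411.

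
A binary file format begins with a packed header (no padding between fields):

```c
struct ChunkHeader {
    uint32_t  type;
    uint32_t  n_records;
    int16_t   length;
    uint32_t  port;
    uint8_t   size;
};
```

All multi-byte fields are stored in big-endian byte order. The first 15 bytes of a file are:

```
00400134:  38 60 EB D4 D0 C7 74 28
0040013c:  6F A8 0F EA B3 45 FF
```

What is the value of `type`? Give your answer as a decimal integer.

`type` is the first field, at byte offset 0, occupying 4 bytes.
Bytes at offsets 0..3: 38 60 EB D4.
In big-endian order the high byte comes first in memory.
The bytes are already most-significant first: 0x3860EBD4.
0x3860EBD4 = 945875924.

945875924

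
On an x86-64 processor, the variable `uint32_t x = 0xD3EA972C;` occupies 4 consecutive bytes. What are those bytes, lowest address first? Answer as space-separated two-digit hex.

Split into bytes (most-significant first): D3 EA 97 2C.
In little-endian order the low byte comes first in memory.
So at ascending addresses the bytes are 2C 97 EA D3.

2C 97 EA D3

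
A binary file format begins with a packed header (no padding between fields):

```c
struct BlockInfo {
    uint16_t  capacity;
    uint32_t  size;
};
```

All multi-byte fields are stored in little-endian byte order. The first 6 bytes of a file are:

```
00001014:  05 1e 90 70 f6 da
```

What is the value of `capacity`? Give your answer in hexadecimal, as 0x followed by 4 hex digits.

0x1E05

`capacity` is the first field, at byte offset 0, occupying 2 bytes.
Bytes at offsets 0..1: 05 1E.
In little-endian order the low byte comes first in memory.
Reassemble most-significant byte first: 1E 05 → 0x1E05.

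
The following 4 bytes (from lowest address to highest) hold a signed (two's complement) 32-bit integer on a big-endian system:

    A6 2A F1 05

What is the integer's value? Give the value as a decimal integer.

-1507135227

In big-endian order the high byte comes first in memory.
The bytes are already most-significant first: 0xA62AF105.
Top bit is set, so as a signed 32-bit value this is 0xA62AF105 − 2^32 = -1507135227.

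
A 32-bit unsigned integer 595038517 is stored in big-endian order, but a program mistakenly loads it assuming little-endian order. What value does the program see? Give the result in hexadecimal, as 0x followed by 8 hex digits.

0x35917723

595038517 in 32-bit hexadecimal is 0x23779135.
Stored big-endian, the bytes at ascending addresses are 23 77 91 35.
Read back as little-endian, the first byte is least significant, giving 0x35917723.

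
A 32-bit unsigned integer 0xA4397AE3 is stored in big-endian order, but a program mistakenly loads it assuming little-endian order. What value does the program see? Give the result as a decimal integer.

Stored big-endian, the bytes at ascending addresses are A4 39 7A E3.
Read back as little-endian, the first byte is least significant, giving 0xE37A39A4.
0xE37A39A4 = 3816438180.

3816438180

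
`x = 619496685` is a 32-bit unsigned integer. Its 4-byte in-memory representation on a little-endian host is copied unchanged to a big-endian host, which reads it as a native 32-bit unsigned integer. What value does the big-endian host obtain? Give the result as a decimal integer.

3989105700

619496685 in 32-bit hexadecimal is 0x24ECC4ED.
Stored little-endian, the bytes at ascending addresses are ED C4 EC 24.
Read back as big-endian, the last byte is least significant, giving 0xEDC4EC24.
0xEDC4EC24 = 3989105700.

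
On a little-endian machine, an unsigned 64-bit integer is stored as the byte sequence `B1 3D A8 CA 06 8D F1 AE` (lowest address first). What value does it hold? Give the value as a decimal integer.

In little-endian order the low byte comes first in memory.
Reassemble most-significant byte first: AE F1 8D 06 CA A8 3D B1 → 0xAEF18D06CAA83DB1.
0xAEF18D06CAA83DB1 = 12606011892296072625.

12606011892296072625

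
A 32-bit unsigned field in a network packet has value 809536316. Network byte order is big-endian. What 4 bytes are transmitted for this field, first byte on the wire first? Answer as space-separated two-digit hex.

809536316 in hexadecimal, padded to 32 bits, is 0x30408B3C.
Split into bytes (most-significant first): 30 40 8B 3C.
Big-endian: lowest address holds the most-significant byte.
So the memory order matches the most-significant-first order: 30 40 8B 3C.

30 40 8B 3C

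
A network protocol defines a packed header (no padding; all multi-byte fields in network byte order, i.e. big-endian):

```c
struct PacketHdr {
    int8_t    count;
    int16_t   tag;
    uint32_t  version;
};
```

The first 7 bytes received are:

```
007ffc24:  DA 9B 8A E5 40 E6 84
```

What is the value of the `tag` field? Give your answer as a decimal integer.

-25718

`tag` follows `count` (1 byte), so it starts at byte offset 1 and occupies 2 bytes.
Bytes at offsets 1..2: 9B 8A.
Big-endian stores the most-significant byte at the lowest address.
The bytes are already most-significant first: 0x9B8A.
Top bit is set, so as a signed 16-bit value this is 0x9B8A − 2^16 = -25718.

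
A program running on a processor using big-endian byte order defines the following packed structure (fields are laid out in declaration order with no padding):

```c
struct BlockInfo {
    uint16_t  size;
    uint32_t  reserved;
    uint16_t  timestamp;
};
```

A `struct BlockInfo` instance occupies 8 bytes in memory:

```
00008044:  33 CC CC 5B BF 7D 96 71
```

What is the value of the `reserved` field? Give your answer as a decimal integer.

`reserved` follows `size` (2 bytes), so it starts at byte offset 2 and occupies 4 bytes.
Bytes at offsets 2..5: CC 5B BF 7D.
Big-endian stores the most-significant byte at the lowest address.
The bytes are already most-significant first: 0xCC5BBF7D.
0xCC5BBF7D = 3428564861.

3428564861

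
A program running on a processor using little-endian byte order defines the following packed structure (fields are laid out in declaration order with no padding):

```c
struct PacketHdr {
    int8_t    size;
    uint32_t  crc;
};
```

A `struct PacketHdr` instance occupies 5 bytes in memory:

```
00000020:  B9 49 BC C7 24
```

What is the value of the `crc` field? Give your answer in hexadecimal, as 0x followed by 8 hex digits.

`crc` follows `size` (1 byte), so it starts at byte offset 1 and occupies 4 bytes.
Bytes at offsets 1..4: 49 BC C7 24.
In little-endian order the low byte comes first in memory.
Reassemble most-significant byte first: 24 C7 BC 49 → 0x24C7BC49.

0x24C7BC49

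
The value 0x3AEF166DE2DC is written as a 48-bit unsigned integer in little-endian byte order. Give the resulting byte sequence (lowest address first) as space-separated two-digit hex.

DC E2 6D 16 EF 3A

Split into bytes (most-significant first): 3A EF 16 6D E2 DC.
In little-endian order the low byte comes first in memory.
So at ascending addresses the bytes are DC E2 6D 16 EF 3A.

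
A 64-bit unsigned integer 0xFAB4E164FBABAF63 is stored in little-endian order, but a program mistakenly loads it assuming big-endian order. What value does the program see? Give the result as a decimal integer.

Stored little-endian, the bytes at ascending addresses are 63 AF AB FB 64 E1 B4 FA.
Read back as big-endian, the last byte is least significant, giving 0x63AFABFB64E1B4FA.
0x63AFABFB64E1B4FA = 7183149026896884986.

7183149026896884986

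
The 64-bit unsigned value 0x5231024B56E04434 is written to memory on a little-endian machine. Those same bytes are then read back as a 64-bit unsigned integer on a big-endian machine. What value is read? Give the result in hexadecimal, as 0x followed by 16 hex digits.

0x3444E0564B023152

Stored little-endian, the bytes at ascending addresses are 34 44 E0 56 4B 02 31 52.
Read back as big-endian, the last byte is least significant, giving 0x3444E0564B023152.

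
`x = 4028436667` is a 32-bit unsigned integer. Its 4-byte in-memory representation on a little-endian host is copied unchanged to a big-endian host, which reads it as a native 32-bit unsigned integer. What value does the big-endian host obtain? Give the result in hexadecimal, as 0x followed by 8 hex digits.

4028436667 in 32-bit hexadecimal is 0xF01D10BB.
Stored little-endian, the bytes at ascending addresses are BB 10 1D F0.
Read back as big-endian, the last byte is least significant, giving 0xBB101DF0.

0xBB101DF0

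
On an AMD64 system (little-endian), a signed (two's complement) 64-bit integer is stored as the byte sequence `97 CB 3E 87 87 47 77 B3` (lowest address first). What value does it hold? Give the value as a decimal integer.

-5514860571276686441

Little-endian: lowest address holds the least-significant byte.
Reassemble most-significant byte first: B3 77 47 87 87 3E CB 97 → 0xB3774787873ECB97.
Top bit is set, so as a signed 64-bit value this is 0xB3774787873ECB97 − 2^64 = -5514860571276686441.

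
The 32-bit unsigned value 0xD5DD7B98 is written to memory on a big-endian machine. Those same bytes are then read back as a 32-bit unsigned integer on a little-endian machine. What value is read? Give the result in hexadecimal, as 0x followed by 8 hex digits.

0x987BDDD5

Stored big-endian, the bytes at ascending addresses are D5 DD 7B 98.
Read back as little-endian, the first byte is least significant, giving 0x987BDDD5.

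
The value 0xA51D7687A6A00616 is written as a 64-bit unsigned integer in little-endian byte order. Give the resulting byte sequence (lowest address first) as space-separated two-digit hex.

Split into bytes (most-significant first): A5 1D 76 87 A6 A0 06 16.
In little-endian order the low byte comes first in memory.
So at ascending addresses the bytes are 16 06 A0 A6 87 76 1D A5.

16 06 A0 A6 87 76 1D A5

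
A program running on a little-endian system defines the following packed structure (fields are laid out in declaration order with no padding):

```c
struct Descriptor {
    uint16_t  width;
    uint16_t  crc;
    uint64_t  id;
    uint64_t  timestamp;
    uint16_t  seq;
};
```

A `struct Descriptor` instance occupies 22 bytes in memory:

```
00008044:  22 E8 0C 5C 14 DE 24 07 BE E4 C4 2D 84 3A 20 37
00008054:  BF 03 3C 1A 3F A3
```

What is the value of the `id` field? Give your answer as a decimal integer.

`id` follows `width` (2 B), `crc` (2 B), so it starts at offset 2 + 2 = 4 and occupies 8 bytes.
Bytes at offsets 4..11: 14 DE 24 07 BE E4 C4 2D.
Little-endian stores the least-significant byte at the lowest address.
Reassemble most-significant byte first: 2D C4 E4 BE 07 24 DE 14 → 0x2DC4E4BE0724DE14.
0x2DC4E4BE0724DE14 = 3298012331956821524.

3298012331956821524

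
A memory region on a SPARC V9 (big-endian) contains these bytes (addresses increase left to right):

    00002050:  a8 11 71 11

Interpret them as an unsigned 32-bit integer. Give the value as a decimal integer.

In big-endian order the high byte comes first in memory.
The bytes are already most-significant first: 0xA8117111.
0xA8117111 = 2819715345.

2819715345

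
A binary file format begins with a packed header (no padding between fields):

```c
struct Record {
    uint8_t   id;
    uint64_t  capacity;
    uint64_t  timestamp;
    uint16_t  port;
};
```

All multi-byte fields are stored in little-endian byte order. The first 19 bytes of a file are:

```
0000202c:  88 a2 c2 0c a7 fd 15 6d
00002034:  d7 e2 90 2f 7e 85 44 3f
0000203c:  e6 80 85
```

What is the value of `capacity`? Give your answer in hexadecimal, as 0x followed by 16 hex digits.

0xD76D15FDA70CC2A2

`capacity` follows `id` (1 byte), so it starts at byte offset 1 and occupies 8 bytes.
Bytes at offsets 1..8: A2 C2 0C A7 FD 15 6D D7.
In little-endian order the low byte comes first in memory.
Reassemble most-significant byte first: D7 6D 15 FD A7 0C C2 A2 → 0xD76D15FDA70CC2A2.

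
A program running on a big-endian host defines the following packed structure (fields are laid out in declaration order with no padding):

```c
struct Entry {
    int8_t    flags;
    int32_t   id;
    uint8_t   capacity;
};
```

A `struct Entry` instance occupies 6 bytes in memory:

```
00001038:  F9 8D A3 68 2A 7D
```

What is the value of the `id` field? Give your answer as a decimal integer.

`id` follows `flags` (1 byte), so it starts at byte offset 1 and occupies 4 bytes.
Bytes at offsets 1..4: 8D A3 68 2A.
Big-endian stores the most-significant byte at the lowest address.
The bytes are already most-significant first: 0x8DA3682A.
Top bit is set, so as a signed 32-bit value this is 0x8DA3682A − 2^32 = -1918670806.

-1918670806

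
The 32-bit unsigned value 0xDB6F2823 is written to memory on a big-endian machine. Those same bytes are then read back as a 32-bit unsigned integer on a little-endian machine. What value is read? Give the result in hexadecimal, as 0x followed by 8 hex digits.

Stored big-endian, the bytes at ascending addresses are DB 6F 28 23.
Read back as little-endian, the first byte is least significant, giving 0x23286FDB.

0x23286FDB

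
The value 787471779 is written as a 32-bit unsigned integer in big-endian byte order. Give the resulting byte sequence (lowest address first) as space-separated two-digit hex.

787471779 in hexadecimal, padded to 32 bits, is 0x2EEFDDA3.
Split into bytes (most-significant first): 2E EF DD A3.
Big-endian: lowest address holds the most-significant byte.
So the memory order matches the most-significant-first order: 2E EF DD A3.

2E EF DD A3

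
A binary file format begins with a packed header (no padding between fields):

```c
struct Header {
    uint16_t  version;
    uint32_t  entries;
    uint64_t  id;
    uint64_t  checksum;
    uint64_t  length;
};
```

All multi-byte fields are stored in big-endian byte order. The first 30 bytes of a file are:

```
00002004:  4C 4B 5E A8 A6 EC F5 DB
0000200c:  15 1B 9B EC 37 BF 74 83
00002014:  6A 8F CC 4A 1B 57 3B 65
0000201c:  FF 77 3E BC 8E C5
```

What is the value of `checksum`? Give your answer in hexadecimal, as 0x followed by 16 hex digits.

0x74836A8FCC4A1B57

`checksum` follows `version` (2 B), `entries` (4 B), `id` (8 B), so it starts at offset 2 + 4 + 8 = 14 and occupies 8 bytes.
Bytes at offsets 14..21: 74 83 6A 8F CC 4A 1B 57.
In big-endian order the high byte comes first in memory.
The bytes are already most-significant first: 0x74836A8FCC4A1B57.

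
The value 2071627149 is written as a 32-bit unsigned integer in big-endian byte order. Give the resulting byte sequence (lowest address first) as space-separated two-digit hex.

2071627149 in hexadecimal, padded to 32 bits, is 0x7B7A858D.
Split into bytes (most-significant first): 7B 7A 85 8D.
In big-endian order the high byte comes first in memory.
So the memory order matches the most-significant-first order: 7B 7A 85 8D.

7B 7A 85 8D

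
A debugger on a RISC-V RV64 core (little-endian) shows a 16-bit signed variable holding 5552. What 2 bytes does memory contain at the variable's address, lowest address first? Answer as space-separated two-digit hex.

5552 in hexadecimal, padded to 16 bits, is 0x15B0.
Split into bytes (most-significant first): 15 B0.
In little-endian order the low byte comes first in memory.
So at ascending addresses the bytes are B0 15.

B0 15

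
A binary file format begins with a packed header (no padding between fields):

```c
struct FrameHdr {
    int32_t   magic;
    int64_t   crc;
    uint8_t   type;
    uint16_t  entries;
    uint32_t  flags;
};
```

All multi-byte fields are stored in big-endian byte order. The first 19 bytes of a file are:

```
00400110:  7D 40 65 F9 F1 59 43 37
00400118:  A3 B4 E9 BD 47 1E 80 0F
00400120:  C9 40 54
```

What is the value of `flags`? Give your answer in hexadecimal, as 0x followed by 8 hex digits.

0x0FC94054

`flags` follows `magic` (4 B), `crc` (8 B), `type` (1 B), `entries` (2 B), so it starts at offset 4 + 8 + 1 + 2 = 15 and occupies 4 bytes.
Bytes at offsets 15..18: 0F C9 40 54.
Big-endian: lowest address holds the most-significant byte.
The bytes are already most-significant first: 0x0FC94054.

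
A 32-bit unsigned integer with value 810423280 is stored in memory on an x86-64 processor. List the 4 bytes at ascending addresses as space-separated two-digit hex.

810423280 in hexadecimal, padded to 32 bits, is 0x304E13F0.
Split into bytes (most-significant first): 30 4E 13 F0.
Little-endian stores the least-significant byte at the lowest address.
So at ascending addresses the bytes are F0 13 4E 30.

F0 13 4E 30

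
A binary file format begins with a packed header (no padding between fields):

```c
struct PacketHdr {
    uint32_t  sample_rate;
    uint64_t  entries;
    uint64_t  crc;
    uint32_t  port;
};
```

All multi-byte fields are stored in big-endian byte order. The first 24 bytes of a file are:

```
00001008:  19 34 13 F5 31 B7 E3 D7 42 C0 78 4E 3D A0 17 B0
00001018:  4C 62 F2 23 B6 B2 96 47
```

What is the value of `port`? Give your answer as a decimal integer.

`port` follows `sample_rate` (4 B), `entries` (8 B), `crc` (8 B), so it starts at offset 4 + 8 + 8 = 20 and occupies 4 bytes.
Bytes at offsets 20..23: B6 B2 96 47.
Big-endian: lowest address holds the most-significant byte.
The bytes are already most-significant first: 0xB6B29647.
0xB6B29647 = 3065157191.

3065157191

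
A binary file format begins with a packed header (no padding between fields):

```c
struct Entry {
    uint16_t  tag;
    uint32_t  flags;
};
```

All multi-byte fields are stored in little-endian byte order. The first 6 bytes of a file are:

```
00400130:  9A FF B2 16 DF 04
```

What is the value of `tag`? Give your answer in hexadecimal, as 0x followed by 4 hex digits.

0xFF9A

`tag` is the first field, at byte offset 0, occupying 2 bytes.
Bytes at offsets 0..1: 9A FF.
Little-endian stores the least-significant byte at the lowest address.
Reassemble most-significant byte first: FF 9A → 0xFF9A.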